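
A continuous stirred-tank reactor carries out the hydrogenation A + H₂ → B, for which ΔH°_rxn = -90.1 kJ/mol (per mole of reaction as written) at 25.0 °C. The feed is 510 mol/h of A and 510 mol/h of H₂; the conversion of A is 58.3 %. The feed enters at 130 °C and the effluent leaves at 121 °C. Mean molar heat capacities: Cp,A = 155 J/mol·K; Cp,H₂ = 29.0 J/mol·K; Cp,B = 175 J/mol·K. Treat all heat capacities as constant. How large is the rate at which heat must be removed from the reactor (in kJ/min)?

Q_out = 465 kJ/min

Extent of reaction ξ = 0.583 × 510 = 297.33 mol/h
Reaction term: ξ·ΔH°_rxn = 297.33 × -90.1 = -26789 kJ/h
Sensible, feed 130→25 °C: -9853.2 kJ/h
Outlet flows (mol/h): A 212.67, H₂ 212.67, B 297.33
Sensible, products 25→121 °C: 8751.7 kJ/h
Q = ΔH = -27891 kJ/h = -7.7475 kW
Heat removed = 464.85 kJ/min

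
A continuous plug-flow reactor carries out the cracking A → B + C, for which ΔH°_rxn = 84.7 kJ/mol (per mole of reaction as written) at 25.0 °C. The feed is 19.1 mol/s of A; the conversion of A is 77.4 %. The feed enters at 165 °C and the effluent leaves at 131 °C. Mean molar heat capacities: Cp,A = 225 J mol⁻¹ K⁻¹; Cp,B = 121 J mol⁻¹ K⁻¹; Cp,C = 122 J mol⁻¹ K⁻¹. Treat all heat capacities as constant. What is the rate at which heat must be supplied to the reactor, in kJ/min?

Extent of reaction ξ = 0.774 × 19.1 = 14.783 mol/s
Reaction term: ξ·ΔH°_rxn = 14.783 × 84.7 = 1252.2 kJ/s
Sensible, feed 165→25 °C: -601.65 kJ/s
Outlet flows (mol/s): A 4.3166, B 14.783, C 14.783
Sensible, products 25→131 °C: 483.74 kJ/s
Q = ΔH = 1134.2 kJ/s = 1134.2 kW
Heat supplied = 68055 kJ/min

Q_in = 68100 kJ/min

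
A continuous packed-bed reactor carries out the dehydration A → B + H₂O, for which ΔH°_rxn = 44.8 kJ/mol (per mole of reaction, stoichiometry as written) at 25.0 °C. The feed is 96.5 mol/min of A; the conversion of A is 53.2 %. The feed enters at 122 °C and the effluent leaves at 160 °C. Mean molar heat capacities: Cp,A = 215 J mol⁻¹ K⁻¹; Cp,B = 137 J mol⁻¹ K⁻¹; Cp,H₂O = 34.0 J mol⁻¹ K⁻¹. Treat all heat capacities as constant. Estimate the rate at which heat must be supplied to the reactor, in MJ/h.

Extent of reaction ξ = 0.532 × 96.5 = 51.338 mol/min
Reaction term: ξ·ΔH°_rxn = 51.338 × 44.8 = 2299.9 kJ/min
Sensible, feed 122→25 °C: -2012.5 kJ/min
Outlet flows (mol/min): A 45.162, B 51.338, H₂O 51.338
Sensible, products 25→160 °C: 2496 kJ/min
Q = ΔH = 2783.4 kJ/min = 46.39 kW
Heat supplied = 167 MJ/h

Q_in = 167 MJ/h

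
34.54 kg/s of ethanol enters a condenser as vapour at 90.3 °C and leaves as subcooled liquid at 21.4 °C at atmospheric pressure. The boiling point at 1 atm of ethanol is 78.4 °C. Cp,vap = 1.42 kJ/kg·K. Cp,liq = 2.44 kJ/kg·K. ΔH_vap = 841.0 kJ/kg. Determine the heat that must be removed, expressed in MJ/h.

vapour 90.3→78.4 °C: -16.898 kJ/kg
condensation at 78.4 °C: -841 kJ/kg
liquid 78.4→21.4 °C: -139.08 kJ/kg
Δh = -16.898 + -841 + -139.08 = -996.98 kJ/kg
Q = ṁ·Δh = 34.54 kg/s × -996.98 kJ/kg = -34436 kJ/s
|Q| = 34436 kW = 123970 MJ/h

Q_c = 124000 MJ/h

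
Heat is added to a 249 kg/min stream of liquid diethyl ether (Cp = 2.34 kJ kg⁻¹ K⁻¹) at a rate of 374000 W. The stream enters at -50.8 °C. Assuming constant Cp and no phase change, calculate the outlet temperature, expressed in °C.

Q = 374000 W = 22440 kJ/min
ΔT = Q/(ṁ·Cp) = 22440/(249×2.34) = 38.513 K
T_out = -50.8 + 38.513 = -12.287 °C

T_out = -12.3 °C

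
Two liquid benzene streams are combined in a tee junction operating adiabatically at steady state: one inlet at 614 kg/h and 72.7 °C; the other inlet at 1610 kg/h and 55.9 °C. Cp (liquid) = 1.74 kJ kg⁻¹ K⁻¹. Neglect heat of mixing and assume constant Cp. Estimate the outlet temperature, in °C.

T_out = 60.5 °C

No heat crosses the boundary, so H_out = H_in.
Σ ṁᵢCp,ᵢTᵢ = 614×1.74×72.7 + 1610×1.74×55.9 = 234270
Σ ṁᵢCp,ᵢ = 614×1.74 + 1610×1.74 = 3869.8
T_out = 234270 / 3869.8 = 60.538 °C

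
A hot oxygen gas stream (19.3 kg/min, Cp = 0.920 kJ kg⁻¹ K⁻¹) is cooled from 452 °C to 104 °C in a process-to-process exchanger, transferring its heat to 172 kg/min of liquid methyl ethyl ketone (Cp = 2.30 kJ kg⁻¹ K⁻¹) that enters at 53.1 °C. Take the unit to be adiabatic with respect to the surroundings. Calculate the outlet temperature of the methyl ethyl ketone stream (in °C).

Heat released by hot stream: Q = 19.3 × 0.920 × (452 − 104) = 6179.1 kJ/min
Energy balance on cold side (adiabatic exchanger): Q = ṁ_c·Cp_c·(T_c,out − T_c,in)
T_c,out = 53.1 + 6179.1/(172 × 2.30) = 68.72 °C

T_c,out = 68.7 °C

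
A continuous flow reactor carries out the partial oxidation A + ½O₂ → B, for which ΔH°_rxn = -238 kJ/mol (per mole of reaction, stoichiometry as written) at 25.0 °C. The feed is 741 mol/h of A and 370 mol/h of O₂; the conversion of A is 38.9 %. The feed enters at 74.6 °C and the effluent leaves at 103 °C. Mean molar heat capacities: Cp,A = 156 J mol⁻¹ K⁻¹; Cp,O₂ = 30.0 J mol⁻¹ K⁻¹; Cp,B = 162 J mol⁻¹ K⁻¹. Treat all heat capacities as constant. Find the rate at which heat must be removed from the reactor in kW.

Extent of reaction ξ = 0.389 × 741 = 288.25 mol/h
Reaction term: ξ·ΔH°_rxn = 288.25 × -238 = -68603 kJ/h
Sensible, feed 74.6→25 °C: -6284.1 kJ/h
Outlet flows (mol/h): A 452.75, O₂ 225.88, B 288.25
Sensible, products 25→103 °C: 9679.9 kJ/h
Q = ΔH = -65207 kJ/h = -18.113 kW
Heat removed = 18.113 kW

Q_out = 18.1 kW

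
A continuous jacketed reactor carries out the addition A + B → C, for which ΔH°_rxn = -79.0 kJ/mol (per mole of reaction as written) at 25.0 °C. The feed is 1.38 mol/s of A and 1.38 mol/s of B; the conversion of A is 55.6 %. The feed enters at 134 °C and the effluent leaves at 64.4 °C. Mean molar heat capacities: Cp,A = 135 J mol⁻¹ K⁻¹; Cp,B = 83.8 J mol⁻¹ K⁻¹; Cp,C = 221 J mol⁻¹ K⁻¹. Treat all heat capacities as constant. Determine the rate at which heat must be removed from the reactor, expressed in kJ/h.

Extent of reaction ξ = 0.556 × 1.38 = 0.76728 mol/s
Reaction term: ξ·ΔH°_rxn = 0.76728 × -79.0 = -60.615 kJ/s
Sensible, feed 134→25 °C: -32.912 kJ/s
Outlet flows (mol/s): A 0.61272, B 0.61272, C 0.76728
Sensible, products 25→64.4 °C: 11.963 kJ/s
Q = ΔH = -81.564 kJ/s = -81.564 kW
Heat removed = 293630 kJ/h

Q_out = 294000 kJ/h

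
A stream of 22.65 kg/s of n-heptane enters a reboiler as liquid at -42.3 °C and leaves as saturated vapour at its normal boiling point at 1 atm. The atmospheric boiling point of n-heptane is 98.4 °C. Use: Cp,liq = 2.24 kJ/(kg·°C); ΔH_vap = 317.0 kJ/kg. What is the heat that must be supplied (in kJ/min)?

liquid -42.3→98.4 °C: 315.17 kJ/kg
vaporisation at 98.4 °C: 317 kJ/kg
Δh = 315.17 + 317 = 632.17 kJ/kg
Q = ṁ·Δh = 22.65 kg/s × 632.17 kJ/kg = 14319 kJ/s
|Q| = 14319 kW = 859120 kJ/min

Q = 859000 kJ/min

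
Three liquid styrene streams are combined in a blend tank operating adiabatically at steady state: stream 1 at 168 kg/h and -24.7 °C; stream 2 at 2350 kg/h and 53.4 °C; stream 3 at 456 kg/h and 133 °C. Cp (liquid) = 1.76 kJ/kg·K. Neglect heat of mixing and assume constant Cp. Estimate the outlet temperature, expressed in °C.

Energy balance with Q = 0: Σ ṁᵢCp,ᵢ(T_out − Tᵢ) = 0
T_out = Σ ṁᵢCp,ᵢTᵢ / Σ ṁᵢCp,ᵢ
      = 320300 / 5234.2 = 61.193 °C

T_out = 61.2 °C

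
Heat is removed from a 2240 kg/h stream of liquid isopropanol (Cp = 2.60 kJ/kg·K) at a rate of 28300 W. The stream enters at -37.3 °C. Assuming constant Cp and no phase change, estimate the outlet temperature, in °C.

Q = 28300 W = 101880 kJ/h
ΔT = Q/(ṁ·Cp) = 101880/(2240×2.60) = 17.493 K
T_out = -37.3 − 17.493 = -54.793 °C

T_out = -54.8 °C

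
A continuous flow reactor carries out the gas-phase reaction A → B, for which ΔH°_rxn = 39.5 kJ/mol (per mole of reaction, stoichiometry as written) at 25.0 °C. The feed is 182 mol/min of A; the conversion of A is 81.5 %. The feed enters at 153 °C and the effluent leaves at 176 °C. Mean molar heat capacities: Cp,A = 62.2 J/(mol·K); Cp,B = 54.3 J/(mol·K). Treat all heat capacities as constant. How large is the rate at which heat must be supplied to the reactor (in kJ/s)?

Extent of reaction ξ = 0.815 × 182 = 148.33 mol/min
Reaction term: ξ·ΔH°_rxn = 148.33 × 39.5 = 5859 kJ/min
Sensible, feed 153→25 °C: -1449 kJ/min
Outlet flows (mol/min): A 33.67, B 148.33
Sensible, products 25→176 °C: 1532.4 kJ/min
Q = ΔH = 5942.5 kJ/min = 99.041 kW
Heat supplied = 99.041 kJ/s

Q_in = 99.0 kJ/s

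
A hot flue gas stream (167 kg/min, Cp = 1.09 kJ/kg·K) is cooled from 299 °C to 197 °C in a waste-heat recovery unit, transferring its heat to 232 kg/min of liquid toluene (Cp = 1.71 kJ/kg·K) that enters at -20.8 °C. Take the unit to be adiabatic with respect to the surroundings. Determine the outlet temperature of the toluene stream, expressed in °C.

Heat released by hot stream: Q = 167 × 1.09 × (299 − 197) = 18567 kJ/min
Energy balance on cold side (adiabatic exchanger): Q = ṁ_c·Cp_c·(T_c,out − T_c,in)
T_c,out = -20.8 + 18567/(232 × 1.71) = 26.001 °C

T_c,out = 26.0 °C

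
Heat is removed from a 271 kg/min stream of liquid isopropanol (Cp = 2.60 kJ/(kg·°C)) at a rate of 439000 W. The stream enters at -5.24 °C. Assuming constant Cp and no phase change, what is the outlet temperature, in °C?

Q = 439000 W = 26340 kJ/min
ΔT = Q/(ṁ·Cp) = 26340/(271×2.60) = 37.383 K
T_out = -5.24 − 37.383 = -42.623 °C

T_out = -42.6 °C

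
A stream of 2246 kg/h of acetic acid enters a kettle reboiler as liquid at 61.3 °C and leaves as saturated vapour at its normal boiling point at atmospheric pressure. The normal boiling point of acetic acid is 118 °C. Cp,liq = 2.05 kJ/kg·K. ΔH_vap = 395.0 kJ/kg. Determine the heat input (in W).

Q = 319000 W

liquid 61.3→118 °C: 116.23 kJ/kg
vaporisation at 118 °C: 395 kJ/kg
Δh = 116.23 + 395 = 511.24 kJ/kg
Q = ṁ·Δh = 2246 kg/h × 511.24 kJ/kg = 1.1482e+06 kJ/h
|Q| = 318.95 kW = 318950 W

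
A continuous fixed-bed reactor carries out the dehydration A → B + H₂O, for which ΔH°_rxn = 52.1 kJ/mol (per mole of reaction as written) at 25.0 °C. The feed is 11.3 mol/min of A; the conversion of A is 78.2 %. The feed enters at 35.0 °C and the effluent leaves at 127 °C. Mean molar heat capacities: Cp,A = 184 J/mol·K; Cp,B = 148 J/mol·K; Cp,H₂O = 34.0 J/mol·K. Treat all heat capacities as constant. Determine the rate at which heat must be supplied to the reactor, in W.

Extent of reaction ξ = 0.782 × 11.3 = 8.8366 mol/min
Reaction term: ξ·ΔH°_rxn = 8.8366 × 52.1 = 460.39 kJ/min
Sensible, feed 35.0→25 °C: -20.792 kJ/min
Outlet flows (mol/min): A 2.4634, B 8.8366, H₂O 8.8366
Sensible, products 25→127 °C: 210.28 kJ/min
Q = ΔH = 649.87 kJ/min = 10.831 kW
Heat supplied = 10831 W

Q_in = 10800 W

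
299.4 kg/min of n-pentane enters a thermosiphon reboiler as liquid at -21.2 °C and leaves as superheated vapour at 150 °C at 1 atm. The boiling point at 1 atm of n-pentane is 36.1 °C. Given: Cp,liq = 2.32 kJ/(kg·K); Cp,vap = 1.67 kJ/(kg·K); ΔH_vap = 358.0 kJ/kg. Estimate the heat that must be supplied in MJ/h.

Q = 12200 MJ/h

liquid -21.2→36.1 °C: 132.94 kJ/kg
vaporisation at 36.1 °C: 358 kJ/kg
vapour 36.1→150 °C: 190.21 kJ/kg
Δh = 132.94 + 358 + 190.21 = 681.15 kJ/kg
Q = ṁ·Δh = 299.4 kg/min × 681.15 kJ/kg = 203940 kJ/min
|Q| = 3398.9 kW = 12236 MJ/h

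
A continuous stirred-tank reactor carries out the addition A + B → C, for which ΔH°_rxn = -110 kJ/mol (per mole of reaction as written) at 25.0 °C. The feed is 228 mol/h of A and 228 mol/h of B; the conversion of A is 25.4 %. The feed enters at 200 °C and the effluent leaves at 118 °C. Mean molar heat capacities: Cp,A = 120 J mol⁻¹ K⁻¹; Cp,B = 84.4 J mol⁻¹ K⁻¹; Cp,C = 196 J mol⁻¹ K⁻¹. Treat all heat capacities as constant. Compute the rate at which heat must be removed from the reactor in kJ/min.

Extent of reaction ξ = 0.254 × 228 = 57.912 mol/h
Reaction term: ξ·ΔH°_rxn = 57.912 × -110 = -6370.3 kJ/h
Sensible, feed 200→25 °C: -8155.6 kJ/h
Outlet flows (mol/h): A 170.09, B 170.09, C 57.912
Sensible, products 25→118 °C: 4288.9 kJ/h
Q = ΔH = -10237 kJ/h = -2.8436 kW
Heat removed = 170.62 kJ/min

Q_out = 171 kJ/min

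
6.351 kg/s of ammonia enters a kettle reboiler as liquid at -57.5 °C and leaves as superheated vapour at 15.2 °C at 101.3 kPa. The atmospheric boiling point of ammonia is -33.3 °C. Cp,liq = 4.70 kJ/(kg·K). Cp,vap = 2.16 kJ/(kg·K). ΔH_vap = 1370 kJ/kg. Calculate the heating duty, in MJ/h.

liquid -57.5→-33.3 °C: 113.74 kJ/kg
vaporisation at -33.3 °C: 1370 kJ/kg
vapour -33.3→15.2 °C: 104.76 kJ/kg
Δh = 113.74 + 1370 + 104.76 = 1588.5 kJ/kg
Q = ṁ·Δh = 6.351 kg/s × 1588.5 kJ/kg = 10089 kJ/s
|Q| = 10089 kW = 36319 MJ/h

Q = 36300 MJ/h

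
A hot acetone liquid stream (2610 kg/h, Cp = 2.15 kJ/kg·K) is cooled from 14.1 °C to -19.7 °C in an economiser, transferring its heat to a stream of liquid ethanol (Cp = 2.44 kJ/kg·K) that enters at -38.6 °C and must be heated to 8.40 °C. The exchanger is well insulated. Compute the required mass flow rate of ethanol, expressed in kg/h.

Heat released by hot stream: Q = 2610 × 2.15 × (14.1 − -19.7) = 189670 kJ/h
Energy balance on cold side (adiabatic exchanger): Q = ṁ_c·Cp_c·(T_c,out − T_c,in)
ṁ_c = 189670 / [2.44 × (8.40 − -38.6)] = 1653.9 kg/h

ṁ_c = 1650 kg/h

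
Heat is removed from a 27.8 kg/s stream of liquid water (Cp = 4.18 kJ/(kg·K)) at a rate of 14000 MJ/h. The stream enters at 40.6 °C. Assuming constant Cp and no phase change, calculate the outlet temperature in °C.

Q = 14000 MJ/h = 3888.9 kJ/s
ΔT = Q/(ṁ·Cp) = 3888.9/(27.8×4.18) = 33.466 K
T_out = 40.6 − 33.466 = 7.1339 °C

T_out = 7.13 °C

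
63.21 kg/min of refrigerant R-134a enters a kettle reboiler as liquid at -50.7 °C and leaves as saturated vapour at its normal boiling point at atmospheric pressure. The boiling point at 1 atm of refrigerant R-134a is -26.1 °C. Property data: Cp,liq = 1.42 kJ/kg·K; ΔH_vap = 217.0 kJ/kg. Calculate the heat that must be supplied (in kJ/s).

liquid -50.7→-26.1 °C: 34.932 kJ/kg
vaporisation at -26.1 °C: 217 kJ/kg
Δh = 34.932 + 217 = 251.93 kJ/kg
Q = ṁ·Δh = 63.21 kg/min × 251.93 kJ/kg = 15925 kJ/min
|Q| = 265.41 kW

Q = 265 kJ/s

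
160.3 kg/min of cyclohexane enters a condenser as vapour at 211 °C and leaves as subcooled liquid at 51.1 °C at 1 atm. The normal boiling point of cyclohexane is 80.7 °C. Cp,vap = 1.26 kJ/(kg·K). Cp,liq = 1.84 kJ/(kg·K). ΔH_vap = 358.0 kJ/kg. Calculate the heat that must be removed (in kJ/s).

Q_c = 1540 kJ/s

vapour 211→80.7 °C: -164.18 kJ/kg
condensation at 80.7 °C: -358 kJ/kg
liquid 80.7→51.1 °C: -54.464 kJ/kg
Δh = -164.18 + -358 + -54.464 = -576.64 kJ/kg
Q = ṁ·Δh = 160.3 kg/min × -576.64 kJ/kg = -92436 kJ/min
|Q| = 1540.6 kW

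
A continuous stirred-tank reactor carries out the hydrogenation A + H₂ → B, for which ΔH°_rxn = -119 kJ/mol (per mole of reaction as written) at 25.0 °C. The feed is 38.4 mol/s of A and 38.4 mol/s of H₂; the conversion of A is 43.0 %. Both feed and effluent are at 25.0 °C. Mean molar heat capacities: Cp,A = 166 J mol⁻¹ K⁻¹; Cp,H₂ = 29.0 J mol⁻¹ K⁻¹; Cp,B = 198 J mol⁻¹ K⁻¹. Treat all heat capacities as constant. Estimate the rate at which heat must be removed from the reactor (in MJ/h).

Q_out = 7070 MJ/h

Extent of reaction ξ = 0.430 × 38.4 = 16.512 mol/s
Reaction term: ξ·ΔH°_rxn = 16.512 × -119 = -1964.9 kJ/s
Q = ΔH = -1964.9 kJ/s = -1964.9 kW
Heat removed = 7073.7 MJ/h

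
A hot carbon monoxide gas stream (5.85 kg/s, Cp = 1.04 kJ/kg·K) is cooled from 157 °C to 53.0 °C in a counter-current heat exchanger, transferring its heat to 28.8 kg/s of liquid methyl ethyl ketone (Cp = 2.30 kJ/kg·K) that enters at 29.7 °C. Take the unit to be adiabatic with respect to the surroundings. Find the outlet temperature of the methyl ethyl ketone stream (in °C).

Heat released by hot stream: Q = 5.85 × 1.04 × (157 − 53.0) = 632.74 kJ/s
Energy balance on cold side (adiabatic exchanger): Q = ṁ_c·Cp_c·(T_c,out − T_c,in)
T_c,out = 29.7 + 632.74/(28.8 × 2.30) = 39.252 °C

T_c,out = 39.3 °C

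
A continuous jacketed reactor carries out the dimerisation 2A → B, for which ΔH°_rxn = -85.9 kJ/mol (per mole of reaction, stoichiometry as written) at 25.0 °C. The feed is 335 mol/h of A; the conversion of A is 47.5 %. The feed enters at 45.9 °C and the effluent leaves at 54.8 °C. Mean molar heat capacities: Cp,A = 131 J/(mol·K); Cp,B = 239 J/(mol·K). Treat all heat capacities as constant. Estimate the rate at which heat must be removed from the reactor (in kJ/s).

Extent of reaction ξ = 0.475 × 335 / 2 = 79.562 mol/h
Reaction term: ξ·ΔH°_rxn = 79.562 × -85.9 = -6834.4 kJ/h
Sensible, feed 45.9→25 °C: -917.2 kJ/h
Outlet flows (mol/h): A 175.88, B 79.562
Sensible, products 25→54.8 °C: 1253.2 kJ/h
Q = ΔH = -6498.4 kJ/h = -1.8051 kW
Heat removed = 1.8051 kJ/s

Q_out = 1.81 kJ/s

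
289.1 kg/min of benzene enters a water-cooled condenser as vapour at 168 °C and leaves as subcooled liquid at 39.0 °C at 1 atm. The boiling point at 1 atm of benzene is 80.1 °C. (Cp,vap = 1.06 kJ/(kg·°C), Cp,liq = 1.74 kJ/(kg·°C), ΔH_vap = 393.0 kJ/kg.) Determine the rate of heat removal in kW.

Q_c = 2690 kW

vapour 168→80.1 °C: -93.174 kJ/kg
condensation at 80.1 °C: -393 kJ/kg
liquid 80.1→39.0 °C: -71.514 kJ/kg
Δh = -93.174 + -393 + -71.514 = -557.69 kJ/kg
Q = ṁ·Δh = 289.1 kg/min × -557.69 kJ/kg = -161230 kJ/min
|Q| = 2687.1 kW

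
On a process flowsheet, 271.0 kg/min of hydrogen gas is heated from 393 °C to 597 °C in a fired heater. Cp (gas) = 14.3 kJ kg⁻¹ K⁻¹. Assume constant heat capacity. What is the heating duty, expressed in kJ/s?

Q = 13200 kJ/s

Q = ṁ·Cp·ΔT = 271.0 × 14.3 × (597 − 393) = 790560 kJ/min
Converting: 790560 / 60 s = 13176 kW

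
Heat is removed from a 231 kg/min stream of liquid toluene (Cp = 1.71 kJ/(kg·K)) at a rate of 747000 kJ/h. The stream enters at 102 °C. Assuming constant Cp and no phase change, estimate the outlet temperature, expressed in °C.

T_out = 70.5 °C

Q = 747000 kJ/h = 12450 kJ/min
ΔT = Q/(ṁ·Cp) = 12450/(231×1.71) = 31.518 K
T_out = 102 − 31.518 = 70.482 °C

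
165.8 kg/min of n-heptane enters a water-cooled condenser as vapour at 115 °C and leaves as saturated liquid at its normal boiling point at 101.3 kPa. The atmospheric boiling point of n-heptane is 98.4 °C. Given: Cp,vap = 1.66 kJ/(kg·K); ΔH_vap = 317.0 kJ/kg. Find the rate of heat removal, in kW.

Q_c = 952 kW

vapour 115→98.4 °C: -27.556 kJ/kg
condensation at 98.4 °C: -317 kJ/kg
Δh = -27.556 + -317 = -344.56 kJ/kg
Q = ṁ·Δh = 165.8 kg/min × -344.56 kJ/kg = -57127 kJ/min
|Q| = 952.12 kW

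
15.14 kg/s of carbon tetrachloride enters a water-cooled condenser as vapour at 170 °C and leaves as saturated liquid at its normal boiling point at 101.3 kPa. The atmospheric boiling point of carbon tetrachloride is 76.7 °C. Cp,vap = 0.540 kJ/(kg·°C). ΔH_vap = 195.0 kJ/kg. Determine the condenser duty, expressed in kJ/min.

vapour 170→76.7 °C: -50.382 kJ/kg
condensation at 76.7 °C: -195 kJ/kg
Δh = -50.382 + -195 = -245.38 kJ/kg
Q = ṁ·Δh = 15.14 kg/s × -245.38 kJ/kg = -3715.1 kJ/s
|Q| = 3715.1 kW = 222910 kJ/min

Q_c = 223000 kJ/min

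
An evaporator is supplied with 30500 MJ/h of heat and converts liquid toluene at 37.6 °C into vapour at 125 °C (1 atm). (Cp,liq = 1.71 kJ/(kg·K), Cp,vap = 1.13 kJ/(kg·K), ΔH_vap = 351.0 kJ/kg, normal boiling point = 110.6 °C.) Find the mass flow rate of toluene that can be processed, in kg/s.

Δh = 1.71×(110.6−37.6) + 351.0 + 1.13×(125−110.6) = 492.1 kJ/kg
Q = 30500 MJ/h = 8472.2 kJ/s = 8472.2 kJ/s
ṁ = Q/Δh = 8472.2 / 492.1 = 17.216 kg/s

ṁ = 17.2 kg/s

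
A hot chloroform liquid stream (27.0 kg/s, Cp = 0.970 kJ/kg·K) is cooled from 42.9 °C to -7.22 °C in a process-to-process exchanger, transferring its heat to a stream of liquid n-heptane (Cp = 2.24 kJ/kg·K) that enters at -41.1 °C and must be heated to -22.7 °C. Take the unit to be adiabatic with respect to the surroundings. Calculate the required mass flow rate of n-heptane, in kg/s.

Heat released by hot stream: Q = 27.0 × 0.970 × (42.9 − -7.22) = 1312.6 kJ/s
Energy balance on cold side (adiabatic exchanger): Q = ṁ_c·Cp_c·(T_c,out − T_c,in)
ṁ_c = 1312.6 / [2.24 × (-22.7 − -41.1)] = 31.848 kg/s

ṁ_c = 31.8 kg/s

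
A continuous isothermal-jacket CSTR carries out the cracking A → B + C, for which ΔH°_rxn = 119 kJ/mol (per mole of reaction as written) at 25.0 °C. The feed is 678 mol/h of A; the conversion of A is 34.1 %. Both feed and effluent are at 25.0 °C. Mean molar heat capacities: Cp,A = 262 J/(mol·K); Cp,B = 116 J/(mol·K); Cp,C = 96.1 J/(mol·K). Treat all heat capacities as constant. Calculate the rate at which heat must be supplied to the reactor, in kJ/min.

Extent of reaction ξ = 0.341 × 678 = 231.2 mol/h
Reaction term: ξ·ΔH°_rxn = 231.2 × 119 = 27513 kJ/h
Q = ΔH = 27513 kJ/h = 7.6424 kW
Heat supplied = 458.54 kJ/min

Q_in = 459 kJ/min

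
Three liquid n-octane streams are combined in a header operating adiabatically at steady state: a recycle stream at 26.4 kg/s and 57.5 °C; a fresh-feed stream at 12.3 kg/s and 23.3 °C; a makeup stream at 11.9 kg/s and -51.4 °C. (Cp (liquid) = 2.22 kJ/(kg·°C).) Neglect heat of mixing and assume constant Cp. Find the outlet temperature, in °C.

T_out = 23.6 °C

No heat crosses the boundary, so H_out = H_in.
T_out = Σ ṁᵢCp,ᵢTᵢ / Σ ṁᵢCp,ᵢ
      = 2648.3 / 112.33 = 23.576 °C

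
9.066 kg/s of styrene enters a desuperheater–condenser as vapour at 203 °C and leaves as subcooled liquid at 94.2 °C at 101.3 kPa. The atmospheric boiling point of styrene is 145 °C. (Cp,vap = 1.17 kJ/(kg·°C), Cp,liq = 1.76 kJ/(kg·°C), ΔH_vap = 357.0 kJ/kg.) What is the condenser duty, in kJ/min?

Q_c = 280000 kJ/min

vapour 203→145 °C: -67.86 kJ/kg
condensation at 145 °C: -357 kJ/kg
liquid 145→94.2 °C: -89.408 kJ/kg
Δh = -67.86 + -357 + -89.408 = -514.27 kJ/kg
Q = ṁ·Δh = 9.066 kg/s × -514.27 kJ/kg = -4662.4 kJ/s
|Q| = 4662.4 kW = 279740 kJ/min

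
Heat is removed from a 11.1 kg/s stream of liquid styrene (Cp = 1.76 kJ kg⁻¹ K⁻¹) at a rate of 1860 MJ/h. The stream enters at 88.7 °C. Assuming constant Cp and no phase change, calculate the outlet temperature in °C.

Q = 1860 MJ/h = 516.67 kJ/s
ΔT = Q/(ṁ·Cp) = 516.67/(11.1×1.76) = 26.447 K
T_out = 88.7 − 26.447 = 62.253 °C

T_out = 62.3 °C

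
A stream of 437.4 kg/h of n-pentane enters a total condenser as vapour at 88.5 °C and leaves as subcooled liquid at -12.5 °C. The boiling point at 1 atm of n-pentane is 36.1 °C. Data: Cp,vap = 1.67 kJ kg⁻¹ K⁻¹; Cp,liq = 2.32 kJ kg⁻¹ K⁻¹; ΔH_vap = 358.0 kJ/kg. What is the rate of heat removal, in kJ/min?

Q_c = 4070 kJ/min

vapour 88.5→36.1 °C: -87.508 kJ/kg
condensation at 36.1 °C: -358 kJ/kg
liquid 36.1→-12.5 °C: -112.75 kJ/kg
Δh = -87.508 + -358 + -112.75 = -558.26 kJ/kg
Q = ṁ·Δh = 437.4 kg/h × -558.26 kJ/kg = -244180 kJ/h
|Q| = 67.829 kW = 4069.7 kJ/min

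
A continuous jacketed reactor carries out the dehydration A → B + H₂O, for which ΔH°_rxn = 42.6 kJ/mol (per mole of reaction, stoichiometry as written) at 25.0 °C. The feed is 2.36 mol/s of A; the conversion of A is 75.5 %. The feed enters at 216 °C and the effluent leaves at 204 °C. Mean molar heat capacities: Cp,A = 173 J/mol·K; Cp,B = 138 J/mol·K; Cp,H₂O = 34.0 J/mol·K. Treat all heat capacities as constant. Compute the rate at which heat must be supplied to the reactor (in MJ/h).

Q_in = 254 MJ/h

Extent of reaction ξ = 0.755 × 2.36 = 1.7818 mol/s
Reaction term: ξ·ΔH°_rxn = 1.7818 × 42.6 = 75.905 kJ/s
Sensible, feed 216→25 °C: -77.981 kJ/s
Outlet flows (mol/s): A 0.5782, B 1.7818, H₂O 1.7818
Sensible, products 25→204 °C: 72.763 kJ/s
Q = ΔH = 70.686 kJ/s = 70.686 kW
Heat supplied = 254.47 MJ/h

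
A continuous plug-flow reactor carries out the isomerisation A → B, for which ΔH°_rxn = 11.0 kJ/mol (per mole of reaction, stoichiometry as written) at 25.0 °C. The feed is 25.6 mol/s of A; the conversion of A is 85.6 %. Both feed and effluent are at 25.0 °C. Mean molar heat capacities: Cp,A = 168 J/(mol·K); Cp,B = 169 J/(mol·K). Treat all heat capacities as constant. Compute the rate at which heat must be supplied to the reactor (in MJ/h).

Q_in = 868 MJ/h

Extent of reaction ξ = 0.856 × 25.6 = 21.914 mol/s
Reaction term: ξ·ΔH°_rxn = 21.914 × 11.0 = 241.05 kJ/s
Q = ΔH = 241.05 kJ/s = 241.05 kW
Heat supplied = 867.78 MJ/h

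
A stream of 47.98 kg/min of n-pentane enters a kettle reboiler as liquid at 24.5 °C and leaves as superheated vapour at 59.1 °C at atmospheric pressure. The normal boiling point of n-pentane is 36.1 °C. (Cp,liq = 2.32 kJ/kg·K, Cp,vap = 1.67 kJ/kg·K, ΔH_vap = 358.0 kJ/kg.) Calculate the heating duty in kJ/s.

Q = 339 kJ/s

liquid 24.5→36.1 °C: 26.912 kJ/kg
vaporisation at 36.1 °C: 358 kJ/kg
vapour 36.1→59.1 °C: 38.41 kJ/kg
Δh = 26.912 + 358 + 38.41 = 423.32 kJ/kg
Q = ṁ·Δh = 47.98 kg/min × 423.32 kJ/kg = 20311 kJ/min
|Q| = 338.52 kW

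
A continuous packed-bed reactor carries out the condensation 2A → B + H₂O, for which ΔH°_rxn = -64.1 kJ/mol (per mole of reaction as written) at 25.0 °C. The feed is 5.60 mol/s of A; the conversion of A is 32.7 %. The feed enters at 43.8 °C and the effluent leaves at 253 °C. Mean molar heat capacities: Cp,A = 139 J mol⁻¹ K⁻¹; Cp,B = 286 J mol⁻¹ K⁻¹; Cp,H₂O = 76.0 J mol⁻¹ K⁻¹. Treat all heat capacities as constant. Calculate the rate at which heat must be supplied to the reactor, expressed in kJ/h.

Extent of reaction ξ = 0.327 × 5.60 / 2 = 0.9156 mol/s
Reaction term: ξ·ΔH°_rxn = 0.9156 × -64.1 = -58.69 kJ/s
Sensible, feed 43.8→25 °C: -14.634 kJ/s
Outlet flows (mol/s): A 3.7688, B 0.9156, H₂O 0.9156
Sensible, products 25→253 °C: 195.01 kJ/s
Q = ΔH = 121.69 kJ/s = 121.69 kW
Heat supplied = 438070 kJ/h

Q_in = 438000 kJ/h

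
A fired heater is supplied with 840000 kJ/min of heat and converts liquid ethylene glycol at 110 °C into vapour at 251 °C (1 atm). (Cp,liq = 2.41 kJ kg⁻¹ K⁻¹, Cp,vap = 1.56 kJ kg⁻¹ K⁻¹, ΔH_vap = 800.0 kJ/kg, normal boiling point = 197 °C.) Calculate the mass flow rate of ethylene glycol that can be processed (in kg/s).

ṁ = 12.8 kg/s

Δh = 2.41×(197−110) + 800.0 + 1.56×(251−197) = 1093.9 kJ/kg
Q = 840000 kJ/min = 14000 kJ/s = 14000 kJ/s
ṁ = Q/Δh = 14000 / 1093.9 = 12.798 kg/s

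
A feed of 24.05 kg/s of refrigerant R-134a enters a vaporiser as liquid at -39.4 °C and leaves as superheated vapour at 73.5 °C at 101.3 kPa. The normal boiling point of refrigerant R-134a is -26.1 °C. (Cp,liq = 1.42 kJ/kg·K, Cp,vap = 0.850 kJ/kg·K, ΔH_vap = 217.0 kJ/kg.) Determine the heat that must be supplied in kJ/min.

Q = 463000 kJ/min

liquid -39.4→-26.1 °C: 18.886 kJ/kg
vaporisation at -26.1 °C: 217 kJ/kg
vapour -26.1→73.5 °C: 84.66 kJ/kg
Δh = 18.886 + 217 + 84.66 = 320.55 kJ/kg
Q = ṁ·Δh = 24.05 kg/s × 320.55 kJ/kg = 7709.1 kJ/s
|Q| = 7709.1 kW = 462550 kJ/min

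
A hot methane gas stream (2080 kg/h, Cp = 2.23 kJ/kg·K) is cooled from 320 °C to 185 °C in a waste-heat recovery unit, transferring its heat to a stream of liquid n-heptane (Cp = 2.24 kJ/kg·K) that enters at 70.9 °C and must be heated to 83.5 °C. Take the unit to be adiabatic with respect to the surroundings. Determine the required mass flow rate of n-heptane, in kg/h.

Heat released by hot stream: Q = 2080 × 2.23 × (320 − 185) = 626180 kJ/h
Energy balance on cold side (adiabatic exchanger): Q = ṁ_c·Cp_c·(T_c,out − T_c,in)
ṁ_c = 626180 / [2.24 × (83.5 − 70.9)] = 22186 kg/h

ṁ_c = 22200 kg/h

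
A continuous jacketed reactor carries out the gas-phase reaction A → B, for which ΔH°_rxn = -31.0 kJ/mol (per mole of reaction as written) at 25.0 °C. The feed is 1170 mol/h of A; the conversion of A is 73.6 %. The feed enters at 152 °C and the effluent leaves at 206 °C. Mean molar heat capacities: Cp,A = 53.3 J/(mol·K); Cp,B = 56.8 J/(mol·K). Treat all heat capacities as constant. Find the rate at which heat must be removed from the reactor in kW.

Extent of reaction ξ = 0.736 × 1170 = 861.12 mol/h
Reaction term: ξ·ΔH°_rxn = 861.12 × -31.0 = -26695 kJ/h
Sensible, feed 152→25 °C: -7919.8 kJ/h
Outlet flows (mol/h): A 308.88, B 861.12
Sensible, products 25→206 °C: 11833 kJ/h
Q = ΔH = -22782 kJ/h = -6.3283 kW
Heat removed = 6.3283 kW

Q_out = 6.33 kW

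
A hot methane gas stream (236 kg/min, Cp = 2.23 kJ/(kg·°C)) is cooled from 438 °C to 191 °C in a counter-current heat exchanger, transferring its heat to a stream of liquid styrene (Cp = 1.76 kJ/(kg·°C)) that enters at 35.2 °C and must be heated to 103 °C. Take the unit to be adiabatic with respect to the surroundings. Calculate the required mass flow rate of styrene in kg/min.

ṁ_c = 1090 kg/min

Heat released by hot stream: Q = 236 × 2.23 × (438 − 191) = 129990 kJ/min
Energy balance on cold side (adiabatic exchanger): Q = ṁ_c·Cp_c·(T_c,out − T_c,in)
ṁ_c = 129990 / [1.76 × (103 − 35.2)] = 1089.4 kg/min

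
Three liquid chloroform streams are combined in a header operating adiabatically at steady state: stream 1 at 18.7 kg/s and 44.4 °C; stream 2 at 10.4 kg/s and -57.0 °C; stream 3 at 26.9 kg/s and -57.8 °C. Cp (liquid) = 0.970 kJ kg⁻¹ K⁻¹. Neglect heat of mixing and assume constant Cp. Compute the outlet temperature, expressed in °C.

T_out = -23.5 °C

Energy balance with Q = 0: Σ ṁᵢCp,ᵢ(T_out − Tᵢ) = 0
Σ ṁᵢCp,ᵢTᵢ = 18.7×0.970×44.4 + 10.4×0.970×-57.0 + 26.9×0.970×-57.8 = -1277.8
Σ ṁᵢCp,ᵢ = 18.7×0.970 + 10.4×0.970 + 26.9×0.970 = 54.32
T_out = -1277.8 / 54.32 = -23.524 °C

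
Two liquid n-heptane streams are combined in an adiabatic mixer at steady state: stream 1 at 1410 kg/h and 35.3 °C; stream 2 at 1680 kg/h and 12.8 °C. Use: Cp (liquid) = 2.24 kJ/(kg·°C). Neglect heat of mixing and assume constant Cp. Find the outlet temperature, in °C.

Energy balance with Q = 0: Σ ṁᵢCp,ᵢ(T_out − Tᵢ) = 0
Σ ṁᵢCp,ᵢTᵢ = 1410×2.24×35.3 + 1680×2.24×12.8 = 159660
Σ ṁᵢCp,ᵢ = 1410×2.24 + 1680×2.24 = 6921.6
T_out = 159660 / 6921.6 = 23.067 °C

T_out = 23.1 °C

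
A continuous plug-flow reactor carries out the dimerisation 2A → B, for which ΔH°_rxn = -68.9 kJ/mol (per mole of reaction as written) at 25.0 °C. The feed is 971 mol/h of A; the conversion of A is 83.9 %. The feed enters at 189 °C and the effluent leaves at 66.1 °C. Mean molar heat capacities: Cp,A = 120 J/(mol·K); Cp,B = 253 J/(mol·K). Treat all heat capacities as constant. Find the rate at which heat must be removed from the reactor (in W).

Extent of reaction ξ = 0.839 × 971 / 2 = 407.33 mol/h
Reaction term: ξ·ΔH°_rxn = 407.33 × -68.9 = -28065 kJ/h
Sensible, feed 189→25 °C: -19109 kJ/h
Outlet flows (mol/h): A 156.33, B 407.33
Sensible, products 25→66.1 °C: 5006.6 kJ/h
Q = ΔH = -42168 kJ/h = -11.713 kW
Heat removed = 11713 W

Q_out = 11700 W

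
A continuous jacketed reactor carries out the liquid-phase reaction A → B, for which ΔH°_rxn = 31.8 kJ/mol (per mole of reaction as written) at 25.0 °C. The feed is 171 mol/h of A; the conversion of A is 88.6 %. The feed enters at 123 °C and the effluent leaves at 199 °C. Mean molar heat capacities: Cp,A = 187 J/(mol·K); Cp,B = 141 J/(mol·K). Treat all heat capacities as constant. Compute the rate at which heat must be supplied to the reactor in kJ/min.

Q_in = 101 kJ/min

Extent of reaction ξ = 0.886 × 171 = 151.51 mol/h
Reaction term: ξ·ΔH°_rxn = 151.51 × 31.8 = 4817.9 kJ/h
Sensible, feed 123→25 °C: -3133.7 kJ/h
Outlet flows (mol/h): A 19.494, B 151.51
Sensible, products 25→199 °C: 4351.3 kJ/h
Q = ΔH = 6035.5 kJ/h = 1.6765 kW
Heat supplied = 100.59 kJ/min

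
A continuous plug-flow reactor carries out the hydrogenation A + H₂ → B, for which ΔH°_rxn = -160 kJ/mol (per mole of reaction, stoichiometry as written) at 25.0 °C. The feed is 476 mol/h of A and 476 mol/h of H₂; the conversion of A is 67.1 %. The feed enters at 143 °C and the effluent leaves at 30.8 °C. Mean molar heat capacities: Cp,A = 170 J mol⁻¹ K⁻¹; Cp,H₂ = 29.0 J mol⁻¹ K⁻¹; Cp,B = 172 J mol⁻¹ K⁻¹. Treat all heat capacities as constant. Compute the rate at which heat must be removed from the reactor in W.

Q_out = 17200 W

Extent of reaction ξ = 0.671 × 476 = 319.4 mol/h
Reaction term: ξ·ΔH°_rxn = 319.4 × -160 = -51103 kJ/h
Sensible, feed 143→25 °C: -11177 kJ/h
Outlet flows (mol/h): A 156.6, H₂ 156.6, B 319.4
Sensible, products 25→30.8 °C: 499.38 kJ/h
Q = ΔH = -61781 kJ/h = -17.162 kW
Heat removed = 17162 W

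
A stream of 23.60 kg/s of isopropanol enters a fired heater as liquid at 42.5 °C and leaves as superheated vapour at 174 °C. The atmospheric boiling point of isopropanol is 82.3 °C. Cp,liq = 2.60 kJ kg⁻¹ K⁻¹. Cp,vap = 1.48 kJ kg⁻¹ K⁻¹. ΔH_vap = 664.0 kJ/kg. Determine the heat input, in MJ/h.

Q = 76700 MJ/h

liquid 42.5→82.3 °C: 103.48 kJ/kg
vaporisation at 82.3 °C: 664 kJ/kg
vapour 82.3→174 °C: 135.72 kJ/kg
Δh = 103.48 + 664 + 135.72 = 903.2 kJ/kg
Q = ṁ·Δh = 23.60 kg/s × 903.2 kJ/kg = 21315 kJ/s
|Q| = 21315 kW = 76736 MJ/h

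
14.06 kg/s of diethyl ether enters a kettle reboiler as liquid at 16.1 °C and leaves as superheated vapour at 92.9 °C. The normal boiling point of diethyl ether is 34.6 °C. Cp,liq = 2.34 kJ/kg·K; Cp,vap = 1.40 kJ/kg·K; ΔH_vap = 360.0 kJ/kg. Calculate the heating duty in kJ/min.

liquid 16.1→34.6 °C: 43.29 kJ/kg
vaporisation at 34.6 °C: 360 kJ/kg
vapour 34.6→92.9 °C: 81.62 kJ/kg
Δh = 43.29 + 360 + 81.62 = 484.91 kJ/kg
Q = ṁ·Δh = 14.06 kg/s × 484.91 kJ/kg = 6817.8 kJ/s
|Q| = 6817.8 kW = 409070 kJ/min

Q = 409000 kJ/min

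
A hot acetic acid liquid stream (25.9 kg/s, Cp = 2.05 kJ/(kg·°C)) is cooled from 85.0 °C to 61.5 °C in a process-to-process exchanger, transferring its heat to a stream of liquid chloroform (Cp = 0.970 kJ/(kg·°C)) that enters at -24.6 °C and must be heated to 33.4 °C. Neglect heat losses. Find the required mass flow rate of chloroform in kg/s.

ṁ_c = 22.2 kg/s

Heat released by hot stream: Q = 25.9 × 2.05 × (85.0 − 61.5) = 1247.7 kJ/s
Energy balance on cold side (adiabatic exchanger): Q = ṁ_c·Cp_c·(T_c,out − T_c,in)
ṁ_c = 1247.7 / [0.970 × (33.4 − -24.6)] = 22.178 kg/s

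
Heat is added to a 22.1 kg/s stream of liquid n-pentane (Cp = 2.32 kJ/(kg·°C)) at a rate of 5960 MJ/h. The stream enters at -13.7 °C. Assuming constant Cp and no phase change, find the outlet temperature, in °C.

Q = 5960 MJ/h = 1655.6 kJ/s
ΔT = Q/(ṁ·Cp) = 1655.6/(22.1×2.32) = 32.29 K
T_out = -13.7 + 32.29 = 18.59 °C

T_out = 18.6 °C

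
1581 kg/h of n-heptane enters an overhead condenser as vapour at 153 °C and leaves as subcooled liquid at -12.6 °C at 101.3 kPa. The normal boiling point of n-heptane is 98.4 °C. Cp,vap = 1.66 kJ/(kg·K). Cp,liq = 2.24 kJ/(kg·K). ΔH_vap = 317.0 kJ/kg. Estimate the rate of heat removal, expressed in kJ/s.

Q_c = 288 kJ/s

vapour 153→98.4 °C: -90.636 kJ/kg
condensation at 98.4 °C: -317 kJ/kg
liquid 98.4→-12.6 °C: -248.64 kJ/kg
Δh = -90.636 + -317 + -248.64 = -656.28 kJ/kg
Q = ṁ·Δh = 1581 kg/h × -656.28 kJ/kg = -1.0376e+06 kJ/h
|Q| = 288.21 kW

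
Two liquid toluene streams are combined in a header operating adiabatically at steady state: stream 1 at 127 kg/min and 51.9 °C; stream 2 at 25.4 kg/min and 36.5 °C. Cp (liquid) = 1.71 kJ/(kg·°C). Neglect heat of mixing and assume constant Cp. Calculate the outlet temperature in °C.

T_out = 49.3 °C

Energy balance with Q = 0: Σ ṁᵢCp,ᵢ(T_out − Tᵢ) = 0
Σ ṁᵢCp,ᵢTᵢ = 127×1.71×51.9 + 25.4×1.71×36.5 = 12856
Σ ṁᵢCp,ᵢ = 127×1.71 + 25.4×1.71 = 260.6
T_out = 12856 / 260.6 = 49.333 °C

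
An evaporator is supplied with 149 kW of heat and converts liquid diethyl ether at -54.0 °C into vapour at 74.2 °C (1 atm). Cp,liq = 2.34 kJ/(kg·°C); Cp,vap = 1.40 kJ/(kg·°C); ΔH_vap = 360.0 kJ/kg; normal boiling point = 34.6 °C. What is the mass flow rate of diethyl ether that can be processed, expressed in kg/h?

ṁ = 861 kg/h

Δh = 2.34×(34.6−-54.0) + 360.0 + 1.40×(74.2−34.6) = 622.76 kJ/kg
Q = 149 kW = 149 kJ/s = 536400 kJ/h
ṁ = Q/Δh = 536400 / 622.76 = 861.32 kg/h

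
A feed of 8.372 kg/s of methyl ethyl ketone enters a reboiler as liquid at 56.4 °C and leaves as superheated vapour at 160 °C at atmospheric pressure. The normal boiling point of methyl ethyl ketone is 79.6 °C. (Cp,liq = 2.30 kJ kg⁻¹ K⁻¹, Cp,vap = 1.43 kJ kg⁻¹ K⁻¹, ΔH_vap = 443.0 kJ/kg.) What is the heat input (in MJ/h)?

liquid 56.4→79.6 °C: 53.36 kJ/kg
vaporisation at 79.6 °C: 443 kJ/kg
vapour 79.6→160 °C: 114.97 kJ/kg
Δh = 53.36 + 443 + 114.97 = 611.33 kJ/kg
Q = ṁ·Δh = 8.372 kg/s × 611.33 kJ/kg = 5118.1 kJ/s
|Q| = 5118.1 kW = 18425 MJ/h

Q = 18400 MJ/h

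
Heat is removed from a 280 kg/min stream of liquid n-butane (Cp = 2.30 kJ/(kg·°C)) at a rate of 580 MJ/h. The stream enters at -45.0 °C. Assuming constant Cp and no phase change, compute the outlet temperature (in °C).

Q = 580 MJ/h = 9666.7 kJ/min
ΔT = Q/(ṁ·Cp) = 9666.7/(280×2.30) = 15.01 K
T_out = -45.0 − 15.01 = -60.01 °C

T_out = -60.0 °C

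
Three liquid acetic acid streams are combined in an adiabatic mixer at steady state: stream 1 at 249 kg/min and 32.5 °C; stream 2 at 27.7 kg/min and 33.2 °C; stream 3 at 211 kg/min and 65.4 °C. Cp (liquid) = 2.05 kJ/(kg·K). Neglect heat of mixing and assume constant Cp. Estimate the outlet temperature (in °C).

T_out = 46.8 °C

Energy balance with Q = 0: Σ ṁᵢCp,ᵢ(T_out − Tᵢ) = 0
Σ ṁᵢCp,ᵢTᵢ = 249×2.05×32.5 + 27.7×2.05×33.2 + 211×2.05×65.4 = 46764
Σ ṁᵢCp,ᵢ = 249×2.05 + 27.7×2.05 + 211×2.05 = 999.78
T_out = 46764 / 999.78 = 46.774 °C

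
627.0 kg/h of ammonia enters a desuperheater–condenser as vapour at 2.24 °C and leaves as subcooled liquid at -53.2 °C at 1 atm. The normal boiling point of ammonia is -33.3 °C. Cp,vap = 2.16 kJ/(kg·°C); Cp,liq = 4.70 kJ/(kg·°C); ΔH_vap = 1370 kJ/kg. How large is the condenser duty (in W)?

Q_c = 268000 W

vapour 2.24→-33.3 °C: -76.766 kJ/kg
condensation at -33.3 °C: -1370 kJ/kg
liquid -33.3→-53.2 °C: -93.53 kJ/kg
Δh = -76.766 + -1370 + -93.53 = -1540.3 kJ/kg
Q = ṁ·Δh = 627.0 kg/h × -1540.3 kJ/kg = -965770 kJ/h
|Q| = 268.27 kW = 268270 W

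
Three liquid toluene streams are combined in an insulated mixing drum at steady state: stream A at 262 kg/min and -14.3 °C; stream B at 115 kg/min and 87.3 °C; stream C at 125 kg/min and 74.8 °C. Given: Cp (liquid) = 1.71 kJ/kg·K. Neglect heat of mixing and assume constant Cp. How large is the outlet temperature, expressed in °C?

Energy balance with Q = 0: Σ ṁᵢCp,ᵢ(T_out − Tᵢ) = 0
T_out = Σ ṁᵢCp,ᵢTᵢ / Σ ṁᵢCp,ᵢ
      = 26749 / 858.42 = 31.161 °C

T_out = 31.2 °C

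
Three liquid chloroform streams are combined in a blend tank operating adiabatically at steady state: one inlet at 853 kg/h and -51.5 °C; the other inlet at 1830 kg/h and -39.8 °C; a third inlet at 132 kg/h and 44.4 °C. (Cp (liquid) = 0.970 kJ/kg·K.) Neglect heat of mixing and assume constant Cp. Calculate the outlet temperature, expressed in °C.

No heat crosses the boundary, so H_out = H_in.
T_out = Σ ṁᵢCp,ᵢTᵢ / Σ ṁᵢCp,ᵢ
      = -107580 / 2730.5 = -39.397 °C

T_out = -39.4 °C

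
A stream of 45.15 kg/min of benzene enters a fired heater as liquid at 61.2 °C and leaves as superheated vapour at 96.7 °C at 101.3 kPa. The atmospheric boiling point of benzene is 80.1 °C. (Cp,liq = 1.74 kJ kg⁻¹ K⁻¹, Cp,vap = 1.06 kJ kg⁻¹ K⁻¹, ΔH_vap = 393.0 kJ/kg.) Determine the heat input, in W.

Q = 334000 W

liquid 61.2→80.1 °C: 32.886 kJ/kg
vaporisation at 80.1 °C: 393 kJ/kg
vapour 80.1→96.7 °C: 17.596 kJ/kg
Δh = 32.886 + 393 + 17.596 = 443.48 kJ/kg
Q = ṁ·Δh = 45.15 kg/min × 443.48 kJ/kg = 20023 kJ/min
|Q| = 333.72 kW = 333720 W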